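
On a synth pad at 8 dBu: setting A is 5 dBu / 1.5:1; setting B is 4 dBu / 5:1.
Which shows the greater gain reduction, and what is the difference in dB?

B, by 2.2 dB

A: GR = 3 − 3/1.5 = 1 dB.
B: GR = 4 − 4/5 = 3.2 dB.
B applies 2.2 dB more gain reduction.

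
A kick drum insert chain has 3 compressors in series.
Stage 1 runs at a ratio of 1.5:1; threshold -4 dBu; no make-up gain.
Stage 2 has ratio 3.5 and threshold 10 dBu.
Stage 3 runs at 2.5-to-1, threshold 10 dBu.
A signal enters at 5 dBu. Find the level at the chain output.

Stage 1: 5 dBu is 9 dB over -4 dBu; at 1.5:1 that becomes 6 dB over, giving 2 dBu.
Stage 2: 2 dBu ≤ 10 dBu, so stage 2 doesn't engage; output 2 dBu.
Stage 3: 2 dBu ≤ 10 dBu, so stage 3 doesn't engage; output 2 dBu.

2 dBu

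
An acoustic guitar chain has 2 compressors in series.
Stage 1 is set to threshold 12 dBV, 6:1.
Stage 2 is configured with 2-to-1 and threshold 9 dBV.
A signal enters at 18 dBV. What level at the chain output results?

Stage 1: 18 dBV is 6 dB over 12 dBV; at 6:1 that becomes 1 dB over, giving 13 dBV.
Stage 2: overshoot 4 dB → 4/2 = 2 dB → 11 dBV.

11 dBV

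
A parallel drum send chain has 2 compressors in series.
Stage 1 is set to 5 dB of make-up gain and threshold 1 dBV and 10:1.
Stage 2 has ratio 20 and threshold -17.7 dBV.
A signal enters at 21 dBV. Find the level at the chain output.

Stage 1: 21 dBV is 20 dB over 1 dBV; at 10:1 that becomes 2 dB over, giving 3 dBV; +5 dB make-up → 8 dBV.
Stage 2: 8 dBV is 25.7 dB over -17.7 dBV; at 20:1 that becomes 1.285 dB over, giving -16.415 dBV.

-16.415 dBV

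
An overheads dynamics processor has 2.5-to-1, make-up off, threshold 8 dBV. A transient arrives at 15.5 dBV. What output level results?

15.5 dBV sits 7.5 dB over threshold.
2.5:1 compression reduces that to 7.5/2.5 = 3 dB over.
Output = 8 + 3 = 11 dBV.

11 dBV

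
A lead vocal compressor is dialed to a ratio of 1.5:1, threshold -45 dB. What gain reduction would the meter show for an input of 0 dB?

0 dB exceeds the threshold by 45 dB.
At 1.5:1, output sits 45/1.5 = 30 dB above threshold.
So the signal is attenuated by 45 − 30 = 15 dB.

15 dB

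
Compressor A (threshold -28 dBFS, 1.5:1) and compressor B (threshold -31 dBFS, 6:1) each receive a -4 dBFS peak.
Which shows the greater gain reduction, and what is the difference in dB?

B, by 14.5 dB

A: overshoot 24 dB → output overshoot 16 dB → GR 8 dB.
B: overshoot 27 dB → output overshoot 4.5 dB → GR 22.5 dB.
B reduces 14.5 dB more.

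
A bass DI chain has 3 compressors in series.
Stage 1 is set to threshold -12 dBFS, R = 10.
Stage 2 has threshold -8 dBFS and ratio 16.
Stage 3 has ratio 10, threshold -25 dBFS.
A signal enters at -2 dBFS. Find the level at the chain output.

Stage 1: -2 dBFS is 10 dB over -12 dBFS; at 10:1 that becomes 1 dB over, giving -11 dBFS.
Stage 2: -11 dBFS is at or below the -8 dBFS threshold — no compression; output -11 dBFS.
Stage 3: 14 dB above -25 dBFS, reduced 10:1 to 1.4 dB above → -23.6 dBFS.

-23.6 dBFS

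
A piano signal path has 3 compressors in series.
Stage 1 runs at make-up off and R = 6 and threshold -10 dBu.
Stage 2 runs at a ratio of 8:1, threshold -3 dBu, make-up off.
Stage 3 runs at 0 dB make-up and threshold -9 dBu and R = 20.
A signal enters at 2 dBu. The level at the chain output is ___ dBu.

-8.95 dBu

Stage 1: 2 dBu is 12 dB over -10 dBu; at 6:1 that becomes 2 dB over, giving -8 dBu.
Stage 2: below threshold (-8 ≤ -3); passes unchanged; output -8 dBu.
Stage 3: overshoot 1 dB → 1/20 = 0.05 dB → -8.95 dBu.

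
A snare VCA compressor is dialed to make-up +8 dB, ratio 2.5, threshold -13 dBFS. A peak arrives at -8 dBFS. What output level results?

-8 dBFS sits 5 dB over threshold.
At 2.5:1 the overshoot is divided by 2.5, leaving 2 dB above threshold.
That puts the output at -11 dBFS; make-up adds 8 dB, giving -3 dBFS.

-3 dBFS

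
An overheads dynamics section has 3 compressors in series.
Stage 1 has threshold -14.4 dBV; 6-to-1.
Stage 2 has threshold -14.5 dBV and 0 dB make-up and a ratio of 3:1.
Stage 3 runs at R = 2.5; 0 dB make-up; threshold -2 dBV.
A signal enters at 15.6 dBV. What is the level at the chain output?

-12.8 dBV

Stage 1: 30 dB above -14.4 dBV, reduced 6:1 to 5 dB above → -9.4 dBV.
Stage 2: 5.1 dB above -14.5 dBV, reduced 3:1 to 1.7 dB above → -12.8 dBV.
Stage 3: -12.8 dBV ≤ -2 dBV, so stage 3 doesn't engage; output -12.8 dBV.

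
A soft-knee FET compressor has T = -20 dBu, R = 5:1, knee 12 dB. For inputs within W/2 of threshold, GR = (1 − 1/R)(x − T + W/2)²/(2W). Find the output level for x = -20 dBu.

x − T + W/2 = -20 − (-20) + 6 = 6.
GR = (1 − 1/5) × 6² / 24 = 0.8 × 36 / 24 = 1.2 dB.
Output = -20 − 1.2 = -21.2 dBu.

-21.2 dBu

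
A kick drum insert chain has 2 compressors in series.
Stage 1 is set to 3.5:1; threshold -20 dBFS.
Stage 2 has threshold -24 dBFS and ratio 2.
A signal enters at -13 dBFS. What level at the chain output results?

-21 dBFS

Stage 1: 7 dB above -20 dBFS, reduced 3.5:1 to 2 dB above → -18 dBFS.
Stage 2: -18 dBFS is 6 dB over -24 dBFS; at 2:1 that becomes 3 dB over, giving -21 dBFS.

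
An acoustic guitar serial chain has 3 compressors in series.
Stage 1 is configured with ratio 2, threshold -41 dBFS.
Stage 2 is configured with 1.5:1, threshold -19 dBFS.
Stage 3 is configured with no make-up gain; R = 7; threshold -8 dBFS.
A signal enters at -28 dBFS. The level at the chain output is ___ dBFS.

Stage 1: overshoot 13 dB → 13/2 = 6.5 dB → -34.5 dBFS.
Stage 2: below threshold (-34.5 ≤ -19); passes unchanged; output -34.5 dBFS.
Stage 3: -34.5 dBFS ≤ -8 dBFS, so stage 3 doesn't engage; output -34.5 dBFS.

-34.5 dBFS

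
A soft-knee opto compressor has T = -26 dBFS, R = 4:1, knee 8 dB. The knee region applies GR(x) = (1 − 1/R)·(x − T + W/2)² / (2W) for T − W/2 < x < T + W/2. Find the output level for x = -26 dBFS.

x − T + W/2 = -26 − (-26) + 4 = 4.
GR = (1 − 1/4) × 4² / 16 = 0.75 × 16 / 16 = 0.75 dB.
Output = -26 − 0.75 = -26.75 dBFS.

-26.75 dBFS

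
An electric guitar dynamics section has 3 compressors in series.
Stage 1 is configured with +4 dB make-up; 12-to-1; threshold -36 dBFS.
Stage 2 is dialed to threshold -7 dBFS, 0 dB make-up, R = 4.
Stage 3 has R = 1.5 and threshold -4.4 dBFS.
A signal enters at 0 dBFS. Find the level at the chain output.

Stage 1: overshoot 36 dB → 36/12 = 3 dB → -33 dBFS; +4 dB make-up → -29 dBFS.
Stage 2: -29 dBFS ≤ -7 dBFS, so stage 2 doesn't engage; output -29 dBFS.
Stage 3: below threshold (-29 ≤ -4.4); passes unchanged; output -29 dBFS.

-29 dBFS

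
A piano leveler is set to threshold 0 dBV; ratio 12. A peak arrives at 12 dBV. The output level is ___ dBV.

1 dBV

Overshoot: 12 − 0 = 12 dB.
The 12 dB excess becomes 1 dB after 12:1 reduction.
That puts the output at 1 dBV.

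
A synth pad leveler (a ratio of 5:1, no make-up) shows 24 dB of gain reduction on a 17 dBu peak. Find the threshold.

Let T be the threshold. Output overshoot = (input overshoot)/R, so -7 − T = (17 − T)/5.
5·(-7 − T) = 17 − T → 4·T = -35 − 17 = -52.
T = -52/4 = -13 dBu.

-13 dBu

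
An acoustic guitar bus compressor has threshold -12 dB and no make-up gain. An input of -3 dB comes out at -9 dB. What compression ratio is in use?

Input overshoot = -3 − (-12) = 9 dB; output overshoot = -9 − (-12) = 3 dB.
Ratio = 9 / 3 = 3.

3:1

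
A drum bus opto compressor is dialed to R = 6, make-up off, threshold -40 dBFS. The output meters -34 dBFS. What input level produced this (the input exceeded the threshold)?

Post-compression overshoot = -34 − (-40) = 6 dB.
Undo the ratio: input overshoot = 6 × 6 = 36 dB, giving input = -4 dBFS.

-4 dBFS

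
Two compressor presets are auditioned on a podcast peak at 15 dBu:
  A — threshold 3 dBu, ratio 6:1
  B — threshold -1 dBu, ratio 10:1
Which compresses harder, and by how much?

A: 12 dB over, compressed to 2 dB over, so 10 dB of GR.
B: 16 dB over, compressed to 1.6 dB over, so 14.4 dB of GR.
B applies 4.4 dB more gain reduction.

B, by 4.4 dB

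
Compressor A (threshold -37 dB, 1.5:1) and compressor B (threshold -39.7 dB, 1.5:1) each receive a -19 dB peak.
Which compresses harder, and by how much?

B, by 0.9 dB

A: 18 dB over, compressed to 12 dB over, so 6 dB of GR.
B: 20.7 dB over, compressed to 13.8 dB over, so 6.9 dB of GR.
B reduces 0.9 dB more.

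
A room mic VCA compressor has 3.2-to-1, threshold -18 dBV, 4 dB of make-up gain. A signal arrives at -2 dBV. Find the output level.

-9 dBV

The input is 16 dB above the -18 dBV threshold.
3.2:1 compression reduces that to 16/3.2 = 5 dB over.
So the level is -18 + 5 = -13 dBV; make-up adds 4 dB, giving -9 dBV.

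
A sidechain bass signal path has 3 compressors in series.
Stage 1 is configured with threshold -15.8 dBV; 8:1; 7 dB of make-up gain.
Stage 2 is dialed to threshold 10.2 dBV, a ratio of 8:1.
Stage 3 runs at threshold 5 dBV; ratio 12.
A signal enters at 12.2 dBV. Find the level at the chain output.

Stage 1: overshoot 28 dB → 28/8 = 3.5 dB → -12.3 dBV; +7 dB make-up → -5.3 dBV.
Stage 2: -5.3 dBV is at or below the 10.2 dBV threshold — no compression; output -5.3 dBV.
Stage 3: -5.3 dBV ≤ 5 dBV, so stage 3 doesn't engage; output -5.3 dBV.

-5.3 dBV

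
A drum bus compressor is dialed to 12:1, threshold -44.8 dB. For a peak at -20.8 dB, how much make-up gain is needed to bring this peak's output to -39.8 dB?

Without make-up, output = threshold + overshoot/12 = -44.8 + 2 = -42.8 dB.
Gap to target: 3 dB.

3 dB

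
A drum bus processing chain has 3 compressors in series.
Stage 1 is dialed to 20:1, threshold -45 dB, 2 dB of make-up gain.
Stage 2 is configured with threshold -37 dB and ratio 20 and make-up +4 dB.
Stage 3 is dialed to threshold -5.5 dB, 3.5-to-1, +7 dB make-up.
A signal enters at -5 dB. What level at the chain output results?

-30 dB

Stage 1: 40 dB above -45 dB, reduced 20:1 to 2 dB above → -43 dB; +2 dB make-up → -41 dB.
Stage 2: -41 dB ≤ -37 dB, so stage 2 doesn't engage; make-up brings it to -37 dB.
Stage 3: -37 dB is at or below the -5.5 dB threshold — no compression; make-up brings it to -30 dB.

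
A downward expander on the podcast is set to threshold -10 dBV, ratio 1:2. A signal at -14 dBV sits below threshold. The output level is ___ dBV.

Below threshold, a 1:2 expander applies gain = (2−1)×(T − x) of attenuation.
(2−1) × 4 = 4 dB, so output = -14 − 4 = -18 dBV.

-18 dBV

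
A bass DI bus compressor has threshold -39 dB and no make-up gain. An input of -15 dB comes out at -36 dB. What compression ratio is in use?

8:1

Input overshoot = -15 − (-39) = 24 dB; output overshoot = -36 − (-39) = 3 dB.
Ratio = 24 / 3 = 8.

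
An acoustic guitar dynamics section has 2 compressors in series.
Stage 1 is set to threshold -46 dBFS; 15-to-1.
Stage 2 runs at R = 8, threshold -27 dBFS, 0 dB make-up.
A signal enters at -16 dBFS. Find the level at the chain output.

Stage 1: overshoot 30 dB → 30/15 = 2 dB → -44 dBFS.
Stage 2: -44 dBFS is at or below the -27 dBFS threshold — no compression; output -44 dBFS.

-44 dBFS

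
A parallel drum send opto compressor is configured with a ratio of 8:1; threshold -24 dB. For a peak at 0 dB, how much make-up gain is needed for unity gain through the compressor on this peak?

21 dB

Without make-up, output = threshold + overshoot/8 = -24 + 3 = -21 dB.
Gap to target: 21 dB.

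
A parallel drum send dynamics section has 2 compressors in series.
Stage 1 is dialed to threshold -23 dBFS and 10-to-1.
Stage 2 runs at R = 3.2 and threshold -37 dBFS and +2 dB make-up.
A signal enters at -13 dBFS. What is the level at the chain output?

-30.3125 dBFS

Stage 1: -13 dBFS is 10 dB over -23 dBFS; at 10:1 that becomes 1 dB over, giving -22 dBFS.
Stage 2: overshoot 15 dB → 15/3.2 = 4.6875 dB → -32.3125 dBFS; +2 dB make-up → -30.3125 dBFS.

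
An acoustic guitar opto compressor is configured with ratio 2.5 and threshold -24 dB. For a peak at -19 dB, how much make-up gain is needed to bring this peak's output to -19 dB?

Overshoot 5 dB → 5/2.5 = 2 dB after compression, so the compressed level is -24 + 2 = -22 dB.
Make-up = target − compressed = -19 − (-22) = 3 dB.

3 dB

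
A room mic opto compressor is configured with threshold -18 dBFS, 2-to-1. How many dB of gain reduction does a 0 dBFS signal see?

0 dBFS exceeds the threshold by 18 dB.
After 2:1 compression the overshoot becomes 18/2 = 9 dB.
Gain reduction = 18 − 9 = 9 dB.

9 dB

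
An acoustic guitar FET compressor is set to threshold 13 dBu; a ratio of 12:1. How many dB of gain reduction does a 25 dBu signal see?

The signal is 12 dB above threshold.
After 12:1 compression the overshoot becomes 12/12 = 1 dB.
GR = overshoot in − overshoot out = 12 − 1 = 11 dB.

11 dB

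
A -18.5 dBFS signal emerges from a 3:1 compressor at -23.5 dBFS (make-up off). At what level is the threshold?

Input is 7.5 dB above T (since output overshoot × R = input overshoot: (-23.5 − T)·3 = -18.5 − T gives T = -26 dBFS).
Check: -26 + (-18.5 − (-26))/3 = -26 + 2.5 = -23.5 dBFS. ✓

-26 dBFS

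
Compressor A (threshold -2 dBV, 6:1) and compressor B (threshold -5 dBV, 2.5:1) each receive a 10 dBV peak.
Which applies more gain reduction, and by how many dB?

A: 12 dB over, compressed to 2 dB over, so 10 dB of GR.
B: 15 dB over, compressed to 6 dB over, so 9 dB of GR.
A applies 1 dB more gain reduction.

A, by 1 dB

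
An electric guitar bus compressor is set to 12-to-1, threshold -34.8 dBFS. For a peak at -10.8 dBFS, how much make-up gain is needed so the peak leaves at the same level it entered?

22 dB

The peak compresses to -34.8 + 24/12 = -32.8 dBFS.
To reach -10.8 dBFS requires -10.8 − (-32.8) = 22 dB of make-up.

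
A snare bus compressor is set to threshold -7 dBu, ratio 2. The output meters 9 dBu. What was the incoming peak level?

The compressed level sits 9 − (-7) = 16 dB over threshold.
Input overshoot = R × output overshoot = 32 dB → input = -7 + 32 = 25 dBu.

25 dBu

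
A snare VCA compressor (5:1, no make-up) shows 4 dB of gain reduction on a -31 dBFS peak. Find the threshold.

-36 dBFS

Let T be the threshold. Output overshoot = (input overshoot)/R, so -35 − T = (-31 − T)/5.
5·(-35 − T) = -31 − T → 4·T = -175 − (-31) = -144.
T = -144/4 = -36 dBFS.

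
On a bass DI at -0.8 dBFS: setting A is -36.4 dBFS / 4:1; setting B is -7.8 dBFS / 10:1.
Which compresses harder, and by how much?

A: overshoot 35.6 dB → output overshoot 8.9 dB → GR 26.7 dB.
B: overshoot 7 dB → output overshoot 0.7 dB → GR 6.3 dB.
A reduces 20.4 dB more.

A, by 20.4 dB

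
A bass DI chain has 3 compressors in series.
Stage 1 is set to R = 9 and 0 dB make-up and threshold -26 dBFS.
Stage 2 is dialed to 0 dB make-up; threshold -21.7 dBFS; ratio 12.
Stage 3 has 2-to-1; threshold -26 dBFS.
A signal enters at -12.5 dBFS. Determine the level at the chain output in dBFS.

-25.25 dBFS

Stage 1: -12.5 dBFS is 13.5 dB over -26 dBFS; at 9:1 that becomes 1.5 dB over, giving -24.5 dBFS.
Stage 2: below threshold (-24.5 ≤ -21.7); passes unchanged; output -24.5 dBFS.
Stage 3: overshoot 1.5 dB → 1.5/2 = 0.75 dB → -25.25 dBFS.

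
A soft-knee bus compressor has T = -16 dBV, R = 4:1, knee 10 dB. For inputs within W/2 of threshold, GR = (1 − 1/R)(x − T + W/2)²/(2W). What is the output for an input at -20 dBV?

x − T + W/2 = -20 − (-16) + 5 = 1.
GR = (1 − 1/4) × 1² / 20 = 0.75 × 1 / 20 = 0.0375 dB.
Output = -20 − 0.0375 = -20.0375 dBV.

-20.0375 dBV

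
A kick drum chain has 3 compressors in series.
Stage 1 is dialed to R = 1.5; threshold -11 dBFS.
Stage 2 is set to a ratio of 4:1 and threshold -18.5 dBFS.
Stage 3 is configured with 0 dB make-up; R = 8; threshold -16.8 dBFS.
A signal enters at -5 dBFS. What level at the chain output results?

-16.653125 dBFS

Stage 1: -5 dBFS is 6 dB over -11 dBFS; at 1.5:1 that becomes 4 dB over, giving -7 dBFS.
Stage 2: 11.5 dB above -18.5 dBFS, reduced 4:1 to 2.875 dB above → -15.625 dBFS.
Stage 3: -15.625 dBFS is 1.175 dB over -16.8 dBFS; at 8:1 that becomes 0.146875 dB over, giving -16.653125 dBFS.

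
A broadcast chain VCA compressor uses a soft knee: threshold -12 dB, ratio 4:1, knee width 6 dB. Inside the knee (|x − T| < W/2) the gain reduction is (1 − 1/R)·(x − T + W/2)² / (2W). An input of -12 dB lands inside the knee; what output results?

-12.5625 dB

x − T + W/2 = -12 − (-12) + 3 = 3.
GR = (1 − 1/4) × 3² / 12 = 0.75 × 9 / 12 = 0.5625 dB.
Output = -12 − 0.5625 = -12.5625 dB.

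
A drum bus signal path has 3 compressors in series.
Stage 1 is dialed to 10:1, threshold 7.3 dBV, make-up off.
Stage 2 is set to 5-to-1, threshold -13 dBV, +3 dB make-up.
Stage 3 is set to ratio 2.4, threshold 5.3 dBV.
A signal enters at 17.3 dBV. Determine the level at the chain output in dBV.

Stage 1: 17.3 dBV is 10 dB over 7.3 dBV; at 10:1 that becomes 1 dB over, giving 8.3 dBV.
Stage 2: 21.3 dB above -13 dBV, reduced 5:1 to 4.26 dB above → -8.74 dBV; +3 dB make-up → -5.74 dBV.
Stage 3: -5.74 dBV is at or below the 5.3 dBV threshold — no compression; output -5.74 dBV.

-5.74 dBV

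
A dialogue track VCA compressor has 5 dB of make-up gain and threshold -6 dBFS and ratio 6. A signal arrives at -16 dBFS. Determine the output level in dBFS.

-11 dBFS

-16 dBFS is 10 dB below the -6 dBFS threshold, so no gain reduction is applied.
Make-up gain adds 5 dB: -16 + 5 = -11 dBFS.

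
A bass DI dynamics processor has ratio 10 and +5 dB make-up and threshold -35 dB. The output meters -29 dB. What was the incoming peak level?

Before make-up, the level was -29 − 5 = -34 dB.
The compressed level sits -34 − (-35) = 1 dB over threshold.
Undo the ratio: input overshoot = 1 × 10 = 10 dB, giving input = -25 dB.

-25 dB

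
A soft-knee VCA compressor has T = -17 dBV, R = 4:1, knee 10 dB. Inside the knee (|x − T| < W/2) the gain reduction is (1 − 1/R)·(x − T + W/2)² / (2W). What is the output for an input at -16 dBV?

-17.35 dBV

x − T + W/2 = -16 − (-17) + 5 = 6.
GR = (1 − 1/4) × 6² / 20 = 0.75 × 36 / 20 = 1.35 dB.
Output = -16 − 1.35 = -17.35 dBV.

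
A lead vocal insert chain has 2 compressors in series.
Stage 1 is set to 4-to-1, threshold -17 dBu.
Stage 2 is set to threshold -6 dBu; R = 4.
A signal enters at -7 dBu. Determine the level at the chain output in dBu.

-14.5 dBu

Stage 1: overshoot 10 dB → 10/4 = 2.5 dB → -14.5 dBu.
Stage 2: -14.5 dBu ≤ -6 dBu, so stage 2 doesn't engage; output -14.5 dBu.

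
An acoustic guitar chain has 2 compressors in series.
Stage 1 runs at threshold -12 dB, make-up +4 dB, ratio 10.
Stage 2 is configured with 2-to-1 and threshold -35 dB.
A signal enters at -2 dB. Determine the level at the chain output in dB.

Stage 1: -2 dB is 10 dB over -12 dB; at 10:1 that becomes 1 dB over, giving -11 dB; +4 dB make-up → -7 dB.
Stage 2: overshoot 28 dB → 28/2 = 14 dB → -21 dB.

-21 dB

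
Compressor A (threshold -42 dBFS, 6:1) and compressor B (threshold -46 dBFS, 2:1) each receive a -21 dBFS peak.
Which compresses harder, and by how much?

A: GR = 21 − 21/6 = 17.5 dB.
B: GR = 25 − 25/2 = 12.5 dB.
A reduces 5 dB more.

A, by 5 dB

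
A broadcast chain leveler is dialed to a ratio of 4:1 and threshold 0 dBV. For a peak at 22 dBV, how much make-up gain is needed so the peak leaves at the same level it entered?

16.5 dB

Without make-up, output = threshold + overshoot/4 = 0 + 5.5 = 5.5 dBV.
Gap to target: 16.5 dB.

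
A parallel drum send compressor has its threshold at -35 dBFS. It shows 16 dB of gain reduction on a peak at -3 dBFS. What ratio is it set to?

Input overshoot = -3 − (-35) = 32 dB.
Output overshoot = 32 − 16 = 16 dB.
Ratio = input overshoot / output overshoot = 32 / 16 = 2.

2:1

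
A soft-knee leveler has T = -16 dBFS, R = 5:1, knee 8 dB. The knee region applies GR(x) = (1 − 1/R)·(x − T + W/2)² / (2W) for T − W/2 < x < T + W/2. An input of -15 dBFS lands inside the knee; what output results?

-16.25 dBFS

x − T + W/2 = -15 − (-16) + 4 = 5.
GR = (1 − 1/5) × 5² / 16 = 0.8 × 25 / 16 = 1.25 dB.
Output = -15 − 1.25 = -16.25 dBFS.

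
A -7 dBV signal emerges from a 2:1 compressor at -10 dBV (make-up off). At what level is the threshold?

-13 dBV

Input is 6 dB above T (since output overshoot × R = input overshoot: (-10 − T)·2 = -7 − T gives T = -13 dBV).
Check: -13 + (-7 − (-13))/2 = -13 + 3 = -10 dBV. ✓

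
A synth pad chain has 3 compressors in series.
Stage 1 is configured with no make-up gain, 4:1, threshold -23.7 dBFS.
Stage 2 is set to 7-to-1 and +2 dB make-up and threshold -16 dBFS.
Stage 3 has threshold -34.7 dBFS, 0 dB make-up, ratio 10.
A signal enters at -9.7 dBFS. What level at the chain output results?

-33.05 dBFS

Stage 1: 14 dB above -23.7 dBFS, reduced 4:1 to 3.5 dB above → -20.2 dBFS.
Stage 2: -20.2 dBFS is at or below the -16 dBFS threshold — no compression; make-up brings it to -18.2 dBFS.
Stage 3: 16.5 dB above -34.7 dBFS, reduced 10:1 to 1.65 dB above → -33.05 dBFS.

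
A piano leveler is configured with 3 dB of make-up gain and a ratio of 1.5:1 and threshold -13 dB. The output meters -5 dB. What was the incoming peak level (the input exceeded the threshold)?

Stripping the +3 dB make-up gives -8 dB at the gain stage.
Post-compression overshoot = -8 − (-13) = 5 dB.
Undo the ratio: input overshoot = 5 × 1.5 = 7.5 dB, giving input = -5.5 dB.

-5.5 dB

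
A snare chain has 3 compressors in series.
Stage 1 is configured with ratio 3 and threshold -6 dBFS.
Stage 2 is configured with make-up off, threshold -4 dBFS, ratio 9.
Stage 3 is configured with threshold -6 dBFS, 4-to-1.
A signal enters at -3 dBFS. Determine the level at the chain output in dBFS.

Stage 1: 3 dB above -6 dBFS, reduced 3:1 to 1 dB above → -5 dBFS.
Stage 2: -5 dBFS ≤ -4 dBFS, so stage 2 doesn't engage; output -5 dBFS.
Stage 3: -5 dBFS is 1 dB over -6 dBFS; at 4:1 that becomes 0.25 dB over, giving -5.75 dBFS.

-5.75 dBFS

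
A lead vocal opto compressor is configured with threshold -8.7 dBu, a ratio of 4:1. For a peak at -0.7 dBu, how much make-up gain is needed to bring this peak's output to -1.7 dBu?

The peak compresses to -8.7 + 8/4 = -6.7 dBu.
To reach -1.7 dBu requires -1.7 − (-6.7) = 5 dB of make-up.

5 dB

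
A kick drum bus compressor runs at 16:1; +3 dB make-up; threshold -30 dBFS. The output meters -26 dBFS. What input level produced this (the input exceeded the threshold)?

Before make-up, the level was -26 − 3 = -29 dBFS.
Post-compression overshoot = -29 − (-30) = 1 dB.
Before 16:1 compression the overshoot was 1 × 16 = 16 dB, so input = -30 + 16 = -14 dBFS.

-14 dBFS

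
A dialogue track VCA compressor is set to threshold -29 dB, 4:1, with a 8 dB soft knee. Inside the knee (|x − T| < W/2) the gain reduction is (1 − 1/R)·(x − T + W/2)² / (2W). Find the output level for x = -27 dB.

x − T + W/2 = -27 − (-29) + 4 = 6.
GR = (1 − 1/4) × 6² / 16 = 0.75 × 36 / 16 = 1.6875 dB.
Output = -27 − 1.6875 = -28.6875 dB.

-28.6875 dB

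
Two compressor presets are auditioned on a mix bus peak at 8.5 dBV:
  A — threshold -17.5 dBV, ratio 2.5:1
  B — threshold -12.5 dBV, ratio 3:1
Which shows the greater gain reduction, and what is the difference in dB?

A, by 1.6 dB

A: 26 dB over, compressed to 10.4 dB over, so 15.6 dB of GR.
B: 21 dB over, compressed to 7 dB over, so 14 dB of GR.
Difference: 1.6 dB in favour of A.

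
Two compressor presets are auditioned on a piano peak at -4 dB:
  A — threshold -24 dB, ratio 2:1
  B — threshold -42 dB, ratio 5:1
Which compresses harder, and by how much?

B, by 20.4 dB

A: GR = 20 − 20/2 = 10 dB.
B: GR = 38 − 38/5 = 30.4 dB.
B reduces 20.4 dB more.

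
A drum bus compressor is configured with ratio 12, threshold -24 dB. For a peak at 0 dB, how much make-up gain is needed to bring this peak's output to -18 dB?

The peak compresses to -24 + 24/12 = -22 dB.
To reach -18 dB requires -18 − (-22) = 4 dB of make-up.

4 dB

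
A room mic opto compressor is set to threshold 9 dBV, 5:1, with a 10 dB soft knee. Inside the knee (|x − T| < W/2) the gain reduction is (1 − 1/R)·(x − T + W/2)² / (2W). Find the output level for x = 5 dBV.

x − T + W/2 = 5 − 9 + 5 = 1.
GR = (1 − 1/5) × 1² / 20 = 0.8 × 1 / 20 = 0.04 dB.
Output = 5 − 0.04 = 4.96 dBV.

4.96 dBV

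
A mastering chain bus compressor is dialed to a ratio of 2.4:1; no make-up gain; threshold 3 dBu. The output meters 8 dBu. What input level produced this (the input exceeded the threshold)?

Post-compression overshoot = 8 − 3 = 5 dB.
Before 2.4:1 compression the overshoot was 5 × 2.4 = 12 dB, so input = 3 + 12 = 15 dBu.

15 dBu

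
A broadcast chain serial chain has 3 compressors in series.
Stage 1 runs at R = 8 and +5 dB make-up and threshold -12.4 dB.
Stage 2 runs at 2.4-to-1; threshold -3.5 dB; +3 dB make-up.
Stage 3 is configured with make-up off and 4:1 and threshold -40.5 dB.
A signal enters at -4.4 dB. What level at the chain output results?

Stage 1: 8 dB above -12.4 dB, reduced 8:1 to 1 dB above → -11.4 dB; +5 dB make-up → -6.4 dB.
Stage 2: below threshold (-6.4 ≤ -3.5); passes unchanged; make-up brings it to -3.4 dB.
Stage 3: -3.4 dB is 37.1 dB over -40.5 dB; at 4:1 that becomes 9.275 dB over, giving -31.225 dB.

-31.225 dB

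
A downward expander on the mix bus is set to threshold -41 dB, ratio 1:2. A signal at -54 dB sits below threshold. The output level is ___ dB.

-67 dB

The input is 13 dB below the -41 dB threshold.
A 1:2 expander multiplies undershoot by 2: 13 × 2 = 26 dB below threshold.
Output = -41 − 26 = -67 dB.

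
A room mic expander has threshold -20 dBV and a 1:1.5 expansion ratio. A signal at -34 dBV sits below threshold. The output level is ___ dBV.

Undershoot = (-20) − (-34) = 14 dB.
At 1:1.5, that expands to 21 dB under threshold.
Output = -20 − 21 = -41 dBV.

-41 dBV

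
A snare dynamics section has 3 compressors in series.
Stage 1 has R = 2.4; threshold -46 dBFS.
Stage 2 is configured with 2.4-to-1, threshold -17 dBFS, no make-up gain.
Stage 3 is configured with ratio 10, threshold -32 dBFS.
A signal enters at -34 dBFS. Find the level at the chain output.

-41 dBFS

Stage 1: 12 dB above -46 dBFS, reduced 2.4:1 to 5 dB above → -41 dBFS.
Stage 2: below threshold (-41 ≤ -17); passes unchanged; output -41 dBFS.
Stage 3: -41 dBFS is at or below the -32 dBFS threshold — no compression; output -41 dBFS.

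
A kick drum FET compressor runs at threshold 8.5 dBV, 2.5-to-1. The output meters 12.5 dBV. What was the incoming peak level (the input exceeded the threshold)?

The compressed level sits 12.5 − 8.5 = 4 dB over threshold.
Before 2.5:1 compression the overshoot was 4 × 2.5 = 10 dB, so input = 8.5 + 10 = 18.5 dBV.

18.5 dBV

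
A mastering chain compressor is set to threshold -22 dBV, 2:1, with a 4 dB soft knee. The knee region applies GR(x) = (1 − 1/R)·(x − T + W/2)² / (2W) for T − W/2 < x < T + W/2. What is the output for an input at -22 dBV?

-22.25 dBV

x − T + W/2 = -22 − (-22) + 2 = 2.
GR = (1 − 1/2) × 2² / 8 = 0.5 × 4 / 8 = 0.25 dB.
Output = -22 − 0.25 = -22.25 dBV.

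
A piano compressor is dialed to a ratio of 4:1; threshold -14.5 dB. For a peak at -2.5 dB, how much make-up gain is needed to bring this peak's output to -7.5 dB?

The peak compresses to -14.5 + 12/4 = -11.5 dB.
To reach -7.5 dB requires -7.5 − (-11.5) = 4 dB of make-up.

4 dB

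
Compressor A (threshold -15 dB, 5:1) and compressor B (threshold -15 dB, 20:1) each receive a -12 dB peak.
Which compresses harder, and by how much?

A: GR = 3 − 3/5 = 2.4 dB.
B: GR = 3 − 3/20 = 2.85 dB.
B applies 0.45 dB more gain reduction.

B, by 0.45 dB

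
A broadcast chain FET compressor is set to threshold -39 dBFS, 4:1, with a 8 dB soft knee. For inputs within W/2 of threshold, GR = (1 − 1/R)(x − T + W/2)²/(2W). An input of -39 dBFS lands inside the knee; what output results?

x − T + W/2 = -39 − (-39) + 4 = 4.
GR = (1 − 1/4) × 4² / 16 = 0.75 × 16 / 16 = 0.75 dB.
Output = -39 − 0.75 = -39.75 dBFS.

-39.75 dBFS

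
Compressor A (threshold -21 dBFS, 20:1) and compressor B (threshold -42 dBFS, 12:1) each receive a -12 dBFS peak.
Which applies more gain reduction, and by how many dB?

A: 9 dB over, compressed to 0.45 dB over, so 8.55 dB of GR.
B: 30 dB over, compressed to 2.5 dB over, so 27.5 dB of GR.
B applies 18.95 dB more gain reduction.

B, by 18.95 dB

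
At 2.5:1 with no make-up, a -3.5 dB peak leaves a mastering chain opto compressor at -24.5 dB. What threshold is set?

-38.5 dB

Input is 35 dB above T (since output overshoot × R = input overshoot: (-24.5 − T)·2.5 = -3.5 − T gives T = -38.5 dB).
Check: -38.5 + (-3.5 − (-38.5))/2.5 = -38.5 + 14 = -24.5 dB. ✓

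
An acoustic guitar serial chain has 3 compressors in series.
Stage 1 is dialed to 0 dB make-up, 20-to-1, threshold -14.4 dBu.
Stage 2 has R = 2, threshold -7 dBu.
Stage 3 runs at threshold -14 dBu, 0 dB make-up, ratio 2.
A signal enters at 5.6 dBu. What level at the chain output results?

Stage 1: overshoot 20 dB → 20/20 = 1 dB → -13.4 dBu.
Stage 2: -13.4 dBu ≤ -7 dBu, so stage 2 doesn't engage; output -13.4 dBu.
Stage 3: -13.4 dBu is 0.6 dB over -14 dBu; at 2:1 that becomes 0.3 dB over, giving -13.7 dBu.

-13.7 dBu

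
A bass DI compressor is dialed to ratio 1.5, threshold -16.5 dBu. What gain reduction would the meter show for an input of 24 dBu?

13.5 dB

Overshoot = 24 − (-16.5) = 40.5 dB.
A 1.5:1 ratio leaves 27 dB of that excess.
Gain reduction = 40.5 − 27 = 13.5 dB.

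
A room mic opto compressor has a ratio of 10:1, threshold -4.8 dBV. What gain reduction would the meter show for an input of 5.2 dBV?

9 dB

Overshoot = 5.2 − (-4.8) = 10 dB.
After 10:1 compression the overshoot becomes 10/10 = 1 dB.
GR = overshoot in − overshoot out = 10 − 1 = 9 dB.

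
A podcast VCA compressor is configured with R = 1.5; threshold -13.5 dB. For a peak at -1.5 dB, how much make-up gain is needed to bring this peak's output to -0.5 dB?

5 dB

Overshoot 12 dB → 12/1.5 = 8 dB after compression, so the compressed level is -13.5 + 8 = -5.5 dB.
Make-up = target − compressed = -0.5 − (-5.5) = 5 dB.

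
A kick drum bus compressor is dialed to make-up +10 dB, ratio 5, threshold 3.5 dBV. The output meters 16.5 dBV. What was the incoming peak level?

Remove make-up: 16.5 − 10 = 6.5 dBV.
Post-compression overshoot = 6.5 − 3.5 = 3 dB.
Before 5:1 compression the overshoot was 3 × 5 = 15 dB, so input = 3.5 + 15 = 18.5 dBV.

18.5 dBV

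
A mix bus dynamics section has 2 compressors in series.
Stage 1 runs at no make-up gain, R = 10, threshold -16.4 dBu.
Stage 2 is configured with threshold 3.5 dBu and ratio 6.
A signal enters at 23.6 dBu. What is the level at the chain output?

-12.4 dBu

Stage 1: overshoot 40 dB → 40/10 = 4 dB → -12.4 dBu.
Stage 2: -12.4 dBu is at or below the 3.5 dBu threshold — no compression; output -12.4 dBu.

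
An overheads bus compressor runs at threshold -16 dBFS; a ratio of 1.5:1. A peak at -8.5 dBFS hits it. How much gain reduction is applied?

Overshoot = -8.5 − (-16) = 7.5 dB.
A 1.5:1 ratio leaves 5 dB of that excess.
So the signal is attenuated by 7.5 − 5 = 2.5 dB.

2.5 dB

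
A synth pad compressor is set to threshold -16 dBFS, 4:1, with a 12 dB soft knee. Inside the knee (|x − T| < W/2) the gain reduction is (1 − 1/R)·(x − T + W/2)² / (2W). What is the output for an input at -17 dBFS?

x − T + W/2 = -17 − (-16) + 6 = 5.
GR = (1 − 1/4) × 5² / 24 = 0.75 × 25 / 24 = 0.78125 dB.
Output = -17 − 0.78125 = -17.78125 dBFS.

-17.78125 dBFS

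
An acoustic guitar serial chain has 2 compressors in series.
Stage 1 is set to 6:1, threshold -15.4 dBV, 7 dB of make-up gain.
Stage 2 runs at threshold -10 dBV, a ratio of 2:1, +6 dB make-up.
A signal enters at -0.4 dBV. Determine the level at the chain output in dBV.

-1.95 dBV

Stage 1: 15 dB above -15.4 dBV, reduced 6:1 to 2.5 dB above → -12.9 dBV; +7 dB make-up → -5.9 dBV.
Stage 2: overshoot 4.1 dB → 4.1/2 = 2.05 dB → -7.95 dBV; +6 dB make-up → -1.95 dBV.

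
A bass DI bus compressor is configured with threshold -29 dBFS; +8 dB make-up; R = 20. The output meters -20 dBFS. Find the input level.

Before make-up, the level was -20 − 8 = -28 dBFS.
That's 1 dB above the -29 dBFS threshold.
Undo the ratio: input overshoot = 1 × 20 = 20 dB, giving input = -9 dBFS.

-9 dBFS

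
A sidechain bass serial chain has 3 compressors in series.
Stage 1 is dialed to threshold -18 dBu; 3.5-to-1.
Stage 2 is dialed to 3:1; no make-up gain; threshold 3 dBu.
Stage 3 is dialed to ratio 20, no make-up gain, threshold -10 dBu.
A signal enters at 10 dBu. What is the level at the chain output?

Stage 1: overshoot 28 dB → 28/3.5 = 8 dB → -10 dBu.
Stage 2: -10 dBu is at or below the 3 dBu threshold — no compression; output -10 dBu.
Stage 3: -10 dBu ≤ -10 dBu, so stage 3 doesn't engage; output -10 dBu.

-10 dBu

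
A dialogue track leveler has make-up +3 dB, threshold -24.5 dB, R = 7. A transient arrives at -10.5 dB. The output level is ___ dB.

-19.5 dB

Overshoot: -10.5 − (-24.5) = 14 dB.
7:1 compression reduces that to 14/7 = 2 dB over.
So the level is -24.5 + 2 = -22.5 dB; make-up adds 3 dB, giving -19.5 dB.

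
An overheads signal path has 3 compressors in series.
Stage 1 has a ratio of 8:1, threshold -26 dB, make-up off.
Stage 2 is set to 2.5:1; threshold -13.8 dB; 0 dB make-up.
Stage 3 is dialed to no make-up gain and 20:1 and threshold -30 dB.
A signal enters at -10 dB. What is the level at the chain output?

-29.7 dB

Stage 1: -10 dB is 16 dB over -26 dB; at 8:1 that becomes 2 dB over, giving -24 dB.
Stage 2: -24 dB is at or below the -13.8 dB threshold — no compression; output -24 dB.
Stage 3: overshoot 6 dB → 6/20 = 0.3 dB → -29.7 dB.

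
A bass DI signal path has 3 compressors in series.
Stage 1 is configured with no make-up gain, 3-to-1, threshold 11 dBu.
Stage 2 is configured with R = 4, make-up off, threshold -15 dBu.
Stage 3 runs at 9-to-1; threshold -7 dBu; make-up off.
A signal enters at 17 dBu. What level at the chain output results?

Stage 1: overshoot 6 dB → 6/3 = 2 dB → 13 dBu.
Stage 2: overshoot 28 dB → 28/4 = 7 dB → -8 dBu.
Stage 3: below threshold (-8 ≤ -7); passes unchanged; output -8 dBu.

-8 dBu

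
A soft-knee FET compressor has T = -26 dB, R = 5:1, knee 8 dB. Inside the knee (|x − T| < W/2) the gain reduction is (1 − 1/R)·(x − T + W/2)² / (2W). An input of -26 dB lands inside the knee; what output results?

x − T + W/2 = -26 − (-26) + 4 = 4.
GR = (1 − 1/5) × 4² / 16 = 0.8 × 16 / 16 = 0.8 dB.
Output = -26 − 0.8 = -26.8 dB.

-26.8 dB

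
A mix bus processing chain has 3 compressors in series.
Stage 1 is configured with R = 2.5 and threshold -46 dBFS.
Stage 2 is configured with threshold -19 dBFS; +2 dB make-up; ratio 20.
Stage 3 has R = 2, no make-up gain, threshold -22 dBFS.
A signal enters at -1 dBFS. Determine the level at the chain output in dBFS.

Stage 1: -1 dBFS is 45 dB over -46 dBFS; at 2.5:1 that becomes 18 dB over, giving -28 dBFS.
Stage 2: below threshold (-28 ≤ -19); passes unchanged; make-up brings it to -26 dBFS.
Stage 3: -26 dBFS ≤ -22 dBFS, so stage 3 doesn't engage; output -26 dBFS.

-26 dBFS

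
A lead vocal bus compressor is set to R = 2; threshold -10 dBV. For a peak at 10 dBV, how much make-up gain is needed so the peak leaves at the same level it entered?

10 dB

Without make-up, output = threshold + overshoot/2 = -10 + 10 = 0 dBV.
Gap to target: 10 dB.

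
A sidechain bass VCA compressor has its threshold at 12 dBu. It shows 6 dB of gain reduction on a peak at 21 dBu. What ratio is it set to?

3:1

Input overshoot = 21 − 12 = 9 dB.
Output overshoot = 9 − 6 = 3 dB.
Ratio = input overshoot / output overshoot = 9 / 3 = 3.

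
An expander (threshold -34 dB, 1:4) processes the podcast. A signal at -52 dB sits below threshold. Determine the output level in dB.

-106 dB

Undershoot = (-34) − (-52) = 18 dB.
At 1:4, that expands to 72 dB under threshold.
Output = -34 − 72 = -106 dB.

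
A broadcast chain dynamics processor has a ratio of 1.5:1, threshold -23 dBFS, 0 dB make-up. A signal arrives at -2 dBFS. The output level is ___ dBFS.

Overshoot: -2 − (-23) = 21 dB.
At 1.5:1 the overshoot is divided by 1.5, leaving 14 dB above threshold.
That puts the output at -9 dBFS.

-9 dBFS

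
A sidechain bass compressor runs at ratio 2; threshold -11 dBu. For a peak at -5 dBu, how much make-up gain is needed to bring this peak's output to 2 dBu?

10 dB

Without make-up, output = threshold + overshoot/2 = -11 + 3 = -8 dBu.
Gap to target: 10 dB.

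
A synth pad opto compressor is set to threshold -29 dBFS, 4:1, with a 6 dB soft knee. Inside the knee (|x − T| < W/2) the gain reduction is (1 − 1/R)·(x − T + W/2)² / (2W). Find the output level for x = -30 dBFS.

-30.25 dBFS

x − T + W/2 = -30 − (-29) + 3 = 2.
GR = (1 − 1/4) × 2² / 12 = 0.75 × 4 / 12 = 0.25 dB.
Output = -30 − 0.25 = -30.25 dBFS.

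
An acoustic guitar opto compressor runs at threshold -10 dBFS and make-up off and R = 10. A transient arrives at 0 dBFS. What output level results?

Overshoot: 0 − (-10) = 10 dB.
The 10 dB excess becomes 1 dB after 10:1 reduction.
That puts the output at -9 dBFS.

-9 dBFS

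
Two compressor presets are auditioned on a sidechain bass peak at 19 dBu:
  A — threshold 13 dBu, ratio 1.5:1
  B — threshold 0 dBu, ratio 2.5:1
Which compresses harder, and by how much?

A: GR = 6 − 6/1.5 = 2 dB.
B: GR = 19 − 19/2.5 = 11.4 dB.
B reduces 9.4 dB more.

B, by 9.4 dB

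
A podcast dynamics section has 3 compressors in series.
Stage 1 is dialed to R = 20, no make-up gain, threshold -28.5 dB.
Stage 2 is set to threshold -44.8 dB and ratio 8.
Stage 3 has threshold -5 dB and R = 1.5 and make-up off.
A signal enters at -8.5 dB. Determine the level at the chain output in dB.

-42.6375 dB

Stage 1: -8.5 dB is 20 dB over -28.5 dB; at 20:1 that becomes 1 dB over, giving -27.5 dB.
Stage 2: -27.5 dB is 17.3 dB over -44.8 dB; at 8:1 that becomes 2.1625 dB over, giving -42.6375 dB.
Stage 3: -42.6375 dB ≤ -5 dB, so stage 3 doesn't engage; output -42.6375 dB.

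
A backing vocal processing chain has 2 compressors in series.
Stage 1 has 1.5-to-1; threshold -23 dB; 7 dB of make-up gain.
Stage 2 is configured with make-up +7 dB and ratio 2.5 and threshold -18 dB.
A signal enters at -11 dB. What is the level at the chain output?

-7 dB

Stage 1: overshoot 12 dB → 12/1.5 = 8 dB → -15 dB; +7 dB make-up → -8 dB.
Stage 2: 10 dB above -18 dB, reduced 2.5:1 to 4 dB above → -14 dB; +7 dB make-up → -7 dB.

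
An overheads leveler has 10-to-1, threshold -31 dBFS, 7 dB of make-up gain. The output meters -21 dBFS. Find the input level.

Remove make-up: -21 − 7 = -28 dBFS.
The compressed level sits -28 − (-31) = 3 dB over threshold.
Before 10:1 compression the overshoot was 3 × 10 = 30 dB, so input = -31 + 30 = -1 dBFS.

-1 dBFS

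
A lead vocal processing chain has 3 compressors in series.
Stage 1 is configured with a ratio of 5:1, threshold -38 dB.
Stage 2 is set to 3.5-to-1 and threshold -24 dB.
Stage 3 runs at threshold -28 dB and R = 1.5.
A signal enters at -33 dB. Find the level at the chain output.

Stage 1: overshoot 5 dB → 5/5 = 1 dB → -37 dB.
Stage 2: -37 dB ≤ -24 dB, so stage 2 doesn't engage; output -37 dB.
Stage 3: below threshold (-37 ≤ -28); passes unchanged; output -37 dB.

-37 dB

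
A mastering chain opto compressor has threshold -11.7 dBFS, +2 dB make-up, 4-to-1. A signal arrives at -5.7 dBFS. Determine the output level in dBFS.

-8.2 dBFS

-5.7 dBFS sits 6 dB over threshold.
4:1 compression reduces that to 6/4 = 1.5 dB over.
Output = -11.7 + 1.5 = -10.2 dBFS; make-up adds 2 dB, giving -8.2 dBFS.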